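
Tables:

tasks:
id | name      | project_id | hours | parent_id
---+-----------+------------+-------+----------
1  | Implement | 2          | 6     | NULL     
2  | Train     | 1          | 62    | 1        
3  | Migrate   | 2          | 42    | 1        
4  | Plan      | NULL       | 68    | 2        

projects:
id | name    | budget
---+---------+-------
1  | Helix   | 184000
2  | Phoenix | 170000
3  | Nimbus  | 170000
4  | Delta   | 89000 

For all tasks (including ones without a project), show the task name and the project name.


LEFT JOIN keeps every row from tasks (the left table); where project_id has no match in projects, the project columns become NULL. Walk through each task:
  - task 1 (Implement): project_id=2 -> matches Phoenix
  - task 2 (Train): project_id=1 -> matches Helix
  - task 3 (Migrate): project_id=2 -> matches Phoenix
  - task 4 (Plan): project_id=NULL, no match -> kept with NULL
All 4 rows appear; 1 has NULL project.

SQL:
SELECT a.name, b.name AS project
FROM tasks a
LEFT JOIN projects b ON a.project_id = b.id

Result:
name      | project
----------+--------
Implement | Phoenix
Train     | Helix  
Migrate   | Phoenix
Plan      | NULL   


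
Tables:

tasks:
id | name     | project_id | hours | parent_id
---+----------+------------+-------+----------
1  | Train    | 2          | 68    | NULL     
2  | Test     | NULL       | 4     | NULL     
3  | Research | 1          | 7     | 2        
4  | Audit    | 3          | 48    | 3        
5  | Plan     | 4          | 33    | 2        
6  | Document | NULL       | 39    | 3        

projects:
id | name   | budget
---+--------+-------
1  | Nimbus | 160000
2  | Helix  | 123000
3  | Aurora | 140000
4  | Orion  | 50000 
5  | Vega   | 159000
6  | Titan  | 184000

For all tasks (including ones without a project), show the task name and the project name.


LEFT JOIN keeps every row from tasks (the left table); where project_id has no match in projects, the project columns become NULL. Walk through each task:
  - task 1 (Train): project_id=2 -> matches Helix
  - task 2 (Test): project_id=NULL, no match -> kept with NULL
  - task 3 (Research): project_id=1 -> matches Nimbus
  - task 4 (Audit): project_id=3 -> matches Aurora
  - task 5 (Plan): project_id=4 -> matches Orion
  - task 6 (Document): project_id=NULL, no match -> kept with NULL
All 6 rows appear; 2 have NULL project.

SQL:
SELECT a.name, b.name AS project
FROM tasks a
LEFT JOIN projects b ON a.project_id = b.id

Result:
name     | project
---------+--------
Train    | Helix  
Test     | NULL   
Research | Nimbus 
Audit    | Aurora 
Plan     | Orion  
Document | NULL   


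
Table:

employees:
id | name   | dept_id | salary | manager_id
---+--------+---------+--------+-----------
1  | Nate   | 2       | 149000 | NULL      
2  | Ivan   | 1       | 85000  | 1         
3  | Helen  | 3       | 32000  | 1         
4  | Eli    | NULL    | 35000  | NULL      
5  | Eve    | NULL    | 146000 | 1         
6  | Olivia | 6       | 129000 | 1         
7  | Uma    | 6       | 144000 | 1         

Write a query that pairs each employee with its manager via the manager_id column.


This is a self-join: employees is joined to a second copy of itself, matching each row's manager_id to another row's id. Use LEFT JOIN so rows with manager_id=NULL are kept.
  - employee 1 (Nate): manager_id=NULL -> NULL
  - employee 2 (Ivan): manager_id=1 -> Nate
  - employee 3 (Helen): manager_id=1 -> Nate
  - employee 4 (Eli): manager_id=NULL -> NULL
  - employee 5 (Eve): manager_id=1 -> Nate
  - employee 6 (Olivia): manager_id=1 -> Nate
  - employee 7 (Uma): manager_id=1 -> Nate

SQL:
SELECT a.name AS item, b.name AS manager
FROM employees a
LEFT JOIN employees b ON a.manager_id = b.id

Result:
item   | manager
-------+--------
Nate   | NULL   
Ivan   | Nate   
Helen  | Nate   
Eli    | NULL   
Eve    | Nate   
Olivia | Nate   
Uma    | Nate   


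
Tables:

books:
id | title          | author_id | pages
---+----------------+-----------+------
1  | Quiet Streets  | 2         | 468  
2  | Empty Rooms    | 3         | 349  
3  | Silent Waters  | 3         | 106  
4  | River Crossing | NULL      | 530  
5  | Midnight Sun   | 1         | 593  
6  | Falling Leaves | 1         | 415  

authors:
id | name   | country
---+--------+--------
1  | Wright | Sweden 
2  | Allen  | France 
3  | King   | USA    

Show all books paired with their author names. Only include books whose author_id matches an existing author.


INNER JOIN keeps only books rows whose author_id matches an id in authors. Walk through each book:
  - book 1 (Quiet Streets): author_id=2 -> matches Allen
  - book 2 (Empty Rooms): author_id=3 -> matches King
  - book 3 (Silent Waters): author_id=3 -> matches King
  - book 4 (River Crossing): author_id=NULL, no match -> dropped
  - book 5 (Midnight Sun): author_id=1 -> matches Wright
  - book 6 (Falling Leaves): author_id=1 -> matches Wright
So 1 of 6 rows is dropped.

SQL:
SELECT a.title, b.name AS author
FROM books a
INNER JOIN authors b ON a.author_id = b.id

Result:
title          | author
---------------+-------
Quiet Streets  | Allen 
Empty Rooms    | King  
Silent Waters  | King  
Midnight Sun   | Wright
Falling Leaves | Wright


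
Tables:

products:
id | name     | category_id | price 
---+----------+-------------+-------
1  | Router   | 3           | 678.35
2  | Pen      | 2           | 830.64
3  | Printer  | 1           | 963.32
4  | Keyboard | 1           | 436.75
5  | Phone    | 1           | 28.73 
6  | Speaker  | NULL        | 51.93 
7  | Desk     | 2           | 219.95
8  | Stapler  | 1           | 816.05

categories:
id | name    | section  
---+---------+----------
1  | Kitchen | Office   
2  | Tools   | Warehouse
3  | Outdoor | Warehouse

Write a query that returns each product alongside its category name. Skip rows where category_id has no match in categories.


INNER JOIN keeps only products rows whose category_id matches an id in categories. Walk through each product:
  - product 1 (Router): category_id=3 -> matches Outdoor
  - product 2 (Pen): category_id=2 -> matches Tools
  - product 3 (Printer): category_id=1 -> matches Kitchen
  - product 4 (Keyboard): category_id=1 -> matches Kitchen
  - product 5 (Phone): category_id=1 -> matches Kitchen
  - product 6 (Speaker): category_id=NULL, no match -> dropped
  - product 7 (Desk): category_id=2 -> matches Tools
  - product 8 (Stapler): category_id=1 -> matches Kitchen
So 1 of 8 rows is dropped.

SQL:
SELECT a.name, b.name AS category
FROM products a
INNER JOIN categories b ON a.category_id = b.id

Result:
name     | category
---------+---------
Router   | Outdoor 
Pen      | Tools   
Printer  | Kitchen 
Keyboard | Kitchen 
Phone    | Kitchen 
Desk     | Tools   
Stapler  | Kitchen 


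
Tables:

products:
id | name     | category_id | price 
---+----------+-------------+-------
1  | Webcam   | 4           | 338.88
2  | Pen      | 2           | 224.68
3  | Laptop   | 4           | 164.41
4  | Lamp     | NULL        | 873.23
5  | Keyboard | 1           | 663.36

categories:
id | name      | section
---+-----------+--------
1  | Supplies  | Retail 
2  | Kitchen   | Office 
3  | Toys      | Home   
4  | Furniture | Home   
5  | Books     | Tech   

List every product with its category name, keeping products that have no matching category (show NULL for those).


LEFT JOIN keeps every row from products (the left table); where category_id has no match in categories, the category columns become NULL. Walk through each product:
  - product 1 (Webcam): category_id=4 -> matches Furniture
  - product 2 (Pen): category_id=2 -> matches Kitchen
  - product 3 (Laptop): category_id=4 -> matches Furniture
  - product 4 (Lamp): category_id=NULL, no match -> kept with NULL
  - product 5 (Keyboard): category_id=1 -> matches Supplies
All 5 rows appear; 1 has NULL category.

SQL:
SELECT a.name, b.name AS category
FROM products a
LEFT JOIN categories b ON a.category_id = b.id

Result:
name     | category 
---------+----------
Webcam   | Furniture
Pen      | Kitchen  
Laptop   | Furniture
Lamp     | NULL     
Keyboard | Supplies 


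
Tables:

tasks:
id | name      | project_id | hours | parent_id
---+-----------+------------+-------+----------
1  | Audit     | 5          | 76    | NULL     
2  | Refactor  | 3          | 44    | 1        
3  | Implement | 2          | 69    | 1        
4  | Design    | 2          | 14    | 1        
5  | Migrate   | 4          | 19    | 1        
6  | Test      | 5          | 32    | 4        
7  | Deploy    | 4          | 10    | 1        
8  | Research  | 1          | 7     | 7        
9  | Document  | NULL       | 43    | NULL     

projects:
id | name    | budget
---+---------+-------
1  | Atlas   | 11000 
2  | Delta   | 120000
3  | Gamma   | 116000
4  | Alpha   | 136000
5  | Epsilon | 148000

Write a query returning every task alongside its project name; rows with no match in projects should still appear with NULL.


LEFT JOIN keeps every row from tasks (the left table); where project_id has no match in projects, the project columns become NULL. Walk through each task:
  - task 1 (Audit): project_id=5 -> matches Epsilon
  - task 2 (Refactor): project_id=3 -> matches Gamma
  - task 3 (Implement): project_id=2 -> matches Delta
  - task 4 (Design): project_id=2 -> matches Delta
  - task 5 (Migrate): project_id=4 -> matches Alpha
  - task 6 (Test): project_id=5 -> matches Epsilon
  - task 7 (Deploy): project_id=4 -> matches Alpha
  - task 8 (Research): project_id=1 -> matches Atlas
  - task 9 (Document): project_id=NULL, no match -> kept with NULL
All 9 rows appear; 1 has NULL project.

SQL:
SELECT a.name, b.name AS project
FROM tasks a
LEFT JOIN projects b ON a.project_id = b.id

Result:
name      | project
----------+--------
Audit     | Epsilon
Refactor  | Gamma  
Implement | Delta  
Design    | Delta  
Migrate   | Alpha  
Test      | Epsilon
Deploy    | Alpha  
Research  | Atlas  
Document  | NULL   


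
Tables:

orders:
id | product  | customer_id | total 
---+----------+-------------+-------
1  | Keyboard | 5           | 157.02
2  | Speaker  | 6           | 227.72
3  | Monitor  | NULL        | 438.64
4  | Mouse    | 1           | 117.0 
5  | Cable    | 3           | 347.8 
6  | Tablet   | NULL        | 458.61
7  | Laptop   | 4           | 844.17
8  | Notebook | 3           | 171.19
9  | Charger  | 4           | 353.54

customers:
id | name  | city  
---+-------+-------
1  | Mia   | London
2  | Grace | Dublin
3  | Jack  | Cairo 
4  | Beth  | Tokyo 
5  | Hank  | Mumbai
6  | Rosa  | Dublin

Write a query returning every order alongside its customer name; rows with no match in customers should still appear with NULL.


LEFT JOIN keeps every row from orders (the left table); where customer_id has no match in customers, the customer columns become NULL. Walk through each order:
  - order 1 (Keyboard): customer_id=5 -> matches Hank
  - order 2 (Speaker): customer_id=6 -> matches Rosa
  - order 3 (Monitor): customer_id=NULL, no match -> kept with NULL
  - order 4 (Mouse): customer_id=1 -> matches Mia
  - order 5 (Cable): customer_id=3 -> matches Jack
  - order 6 (Tablet): customer_id=NULL, no match -> kept with NULL
  - order 7 (Laptop): customer_id=4 -> matches Beth
  - order 8 (Notebook): customer_id=3 -> matches Jack
  - order 9 (Charger): customer_id=4 -> matches Beth
All 9 rows appear; 2 have NULL customer.

SQL:
SELECT a.product, b.name AS customer
FROM orders a
LEFT JOIN customers b ON a.customer_id = b.id

Result:
product  | customer
---------+---------
Keyboard | Hank    
Speaker  | Rosa    
Monitor  | NULL    
Mouse    | Mia     
Cable    | Jack    
Tablet   | NULL    
Laptop   | Beth    
Notebook | Jack    
Charger  | Beth    


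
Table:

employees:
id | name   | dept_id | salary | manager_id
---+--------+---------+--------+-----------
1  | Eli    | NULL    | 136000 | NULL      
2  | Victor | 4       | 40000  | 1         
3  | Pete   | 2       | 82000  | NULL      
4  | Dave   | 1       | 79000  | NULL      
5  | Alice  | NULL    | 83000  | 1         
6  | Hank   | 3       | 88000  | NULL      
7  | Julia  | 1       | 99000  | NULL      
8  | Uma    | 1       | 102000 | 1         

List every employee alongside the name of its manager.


This is a self-join: employees is joined to a second copy of itself, matching each row's manager_id to another row's id. Use LEFT JOIN so rows with manager_id=NULL are kept.
  - employee 1 (Eli): manager_id=NULL -> NULL
  - employee 2 (Victor): manager_id=1 -> Eli
  - employee 3 (Pete): manager_id=NULL -> NULL
  - employee 4 (Dave): manager_id=NULL -> NULL
  - employee 5 (Alice): manager_id=1 -> Eli
  - employee 6 (Hank): manager_id=NULL -> NULL
  - employee 7 (Julia): manager_id=NULL -> NULL
  - employee 8 (Uma): manager_id=1 -> Eli

SQL:
SELECT a.name AS item, b.name AS manager
FROM employees a
LEFT JOIN employees b ON a.manager_id = b.id

Result:
item   | manager
-------+--------
Eli    | NULL   
Victor | Eli    
Pete   | NULL   
Dave   | NULL   
Alice  | Eli    
Hank   | NULL   
Julia  | NULL   
Uma    | Eli    


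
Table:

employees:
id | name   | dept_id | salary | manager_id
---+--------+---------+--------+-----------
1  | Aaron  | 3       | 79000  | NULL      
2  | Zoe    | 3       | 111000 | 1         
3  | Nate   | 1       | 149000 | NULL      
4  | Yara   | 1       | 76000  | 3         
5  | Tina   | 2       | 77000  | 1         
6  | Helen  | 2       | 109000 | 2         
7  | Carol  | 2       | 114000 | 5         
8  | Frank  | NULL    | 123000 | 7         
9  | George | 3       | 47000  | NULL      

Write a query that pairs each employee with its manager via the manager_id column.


This is a self-join: employees is joined to a second copy of itself, matching each row's manager_id to another row's id. Use LEFT JOIN so rows with manager_id=NULL are kept.
  - employee 1 (Aaron): manager_id=NULL -> NULL
  - employee 2 (Zoe): manager_id=1 -> Aaron
  - employee 3 (Nate): manager_id=NULL -> NULL
  - employee 4 (Yara): manager_id=3 -> Nate
  - employee 5 (Tina): manager_id=1 -> Aaron
  - employee 6 (Helen): manager_id=2 -> Zoe
  - employee 7 (Carol): manager_id=5 -> Tina
  - employee 8 (Frank): manager_id=7 -> Carol
  - employee 9 (George): manager_id=NULL -> NULL

SQL:
SELECT a.name AS item, b.name AS manager
FROM employees a
LEFT JOIN employees b ON a.manager_id = b.id

Result:
item   | manager
-------+--------
Aaron  | NULL   
Zoe    | Aaron  
Nate   | NULL   
Yara   | Nate   
Tina   | Aaron  
Helen  | Zoe    
Carol  | Tina   
Frank  | Carol  
George | NULL   


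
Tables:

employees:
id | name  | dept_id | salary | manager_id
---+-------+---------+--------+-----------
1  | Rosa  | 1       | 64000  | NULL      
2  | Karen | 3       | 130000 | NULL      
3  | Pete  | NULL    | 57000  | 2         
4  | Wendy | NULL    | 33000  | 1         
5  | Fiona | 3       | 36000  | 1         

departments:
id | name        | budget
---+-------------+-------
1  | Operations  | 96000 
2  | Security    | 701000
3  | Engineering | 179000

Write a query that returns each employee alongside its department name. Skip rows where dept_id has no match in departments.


INNER JOIN keeps only employees rows whose dept_id matches an id in departments. Walk through each employee:
  - employee 1 (Rosa): dept_id=1 -> matches Operations
  - employee 2 (Karen): dept_id=3 -> matches Engineering
  - employee 3 (Pete): dept_id=NULL, no match -> dropped
  - employee 4 (Wendy): dept_id=NULL, no match -> dropped
  - employee 5 (Fiona): dept_id=3 -> matches Engineering
So 2 of 5 rows are dropped.

SQL:
SELECT a.name, b.name AS department
FROM employees a
INNER JOIN departments b ON a.dept_id = b.id

Result:
name  | department 
------+------------
Rosa  | Operations 
Karen | Engineering
Fiona | Engineering


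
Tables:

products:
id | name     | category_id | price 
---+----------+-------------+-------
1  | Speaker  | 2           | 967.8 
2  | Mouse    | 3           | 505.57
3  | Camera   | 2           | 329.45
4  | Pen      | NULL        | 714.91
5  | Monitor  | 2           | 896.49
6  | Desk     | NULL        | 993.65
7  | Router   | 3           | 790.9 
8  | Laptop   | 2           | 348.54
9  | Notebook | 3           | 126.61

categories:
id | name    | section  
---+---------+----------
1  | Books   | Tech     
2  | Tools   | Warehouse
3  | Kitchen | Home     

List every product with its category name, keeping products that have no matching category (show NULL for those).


LEFT JOIN keeps every row from products (the left table); where category_id has no match in categories, the category columns become NULL. Walk through each product:
  - product 1 (Speaker): category_id=2 -> matches Tools
  - product 2 (Mouse): category_id=3 -> matches Kitchen
  - product 3 (Camera): category_id=2 -> matches Tools
  - product 4 (Pen): category_id=NULL, no match -> kept with NULL
  - product 5 (Monitor): category_id=2 -> matches Tools
  - product 6 (Desk): category_id=NULL, no match -> kept with NULL
  - product 7 (Router): category_id=3 -> matches Kitchen
  - product 8 (Laptop): category_id=2 -> matches Tools
  - product 9 (Notebook): category_id=3 -> matches Kitchen
All 9 rows appear; 2 have NULL category.

SQL:
SELECT a.name, b.name AS category
FROM products a
LEFT JOIN categories b ON a.category_id = b.id

Result:
name     | category
---------+---------
Speaker  | Tools   
Mouse    | Kitchen 
Camera   | Tools   
Pen      | NULL    
Monitor  | Tools   
Desk     | NULL    
Router   | Kitchen 
Laptop   | Tools   
Notebook | Kitchen 


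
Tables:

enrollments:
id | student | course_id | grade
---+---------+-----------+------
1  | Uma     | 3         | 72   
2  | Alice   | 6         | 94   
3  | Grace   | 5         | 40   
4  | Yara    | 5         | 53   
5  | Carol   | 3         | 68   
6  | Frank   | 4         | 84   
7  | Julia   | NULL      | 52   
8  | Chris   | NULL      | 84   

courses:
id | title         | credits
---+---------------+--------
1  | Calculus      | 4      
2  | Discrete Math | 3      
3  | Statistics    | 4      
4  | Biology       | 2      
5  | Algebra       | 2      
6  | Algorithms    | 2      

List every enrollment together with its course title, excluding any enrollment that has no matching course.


INNER JOIN keeps only enrollments rows whose course_id matches an id in courses. Walk through each enrollment:
  - enrollment 1 (Uma): course_id=3 -> matches Statistics
  - enrollment 2 (Alice): course_id=6 -> matches Algorithms
  - enrollment 3 (Grace): course_id=5 -> matches Algebra
  - enrollment 4 (Yara): course_id=5 -> matches Algebra
  - enrollment 5 (Carol): course_id=3 -> matches Statistics
  - enrollment 6 (Frank): course_id=4 -> matches Biology
  - enrollment 7 (Julia): course_id=NULL, no match -> dropped
  - enrollment 8 (Chris): course_id=NULL, no match -> dropped
So 2 of 8 rows are dropped.

SQL:
SELECT a.student, b.title AS course
FROM enrollments a
INNER JOIN courses b ON a.course_id = b.id

Result:
student | course    
--------+-----------
Uma     | Statistics
Alice   | Algorithms
Grace   | Algebra   
Yara    | Algebra   
Carol   | Statistics
Frank   | Biology   


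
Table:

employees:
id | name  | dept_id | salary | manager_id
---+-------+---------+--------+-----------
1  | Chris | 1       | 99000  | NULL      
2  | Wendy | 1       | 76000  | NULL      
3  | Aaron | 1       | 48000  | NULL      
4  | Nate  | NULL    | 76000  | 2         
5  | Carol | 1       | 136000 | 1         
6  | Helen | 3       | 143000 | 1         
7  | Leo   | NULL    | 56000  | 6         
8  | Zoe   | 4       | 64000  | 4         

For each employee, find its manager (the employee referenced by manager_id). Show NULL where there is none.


This is a self-join: employees is joined to a second copy of itself, matching each row's manager_id to another row's id. Use LEFT JOIN so rows with manager_id=NULL are kept.
  - employee 1 (Chris): manager_id=NULL -> NULL
  - employee 2 (Wendy): manager_id=NULL -> NULL
  - employee 3 (Aaron): manager_id=NULL -> NULL
  - employee 4 (Nate): manager_id=2 -> Wendy
  - employee 5 (Carol): manager_id=1 -> Chris
  - employee 6 (Helen): manager_id=1 -> Chris
  - employee 7 (Leo): manager_id=6 -> Helen
  - employee 8 (Zoe): manager_id=4 -> Nate

SQL:
SELECT a.name AS item, b.name AS manager
FROM employees a
LEFT JOIN employees b ON a.manager_id = b.id

Result:
item  | manager
------+--------
Chris | NULL   
Wendy | NULL   
Aaron | NULL   
Nate  | Wendy  
Carol | Chris  
Helen | Chris  
Leo   | Helen  
Zoe   | Nate   


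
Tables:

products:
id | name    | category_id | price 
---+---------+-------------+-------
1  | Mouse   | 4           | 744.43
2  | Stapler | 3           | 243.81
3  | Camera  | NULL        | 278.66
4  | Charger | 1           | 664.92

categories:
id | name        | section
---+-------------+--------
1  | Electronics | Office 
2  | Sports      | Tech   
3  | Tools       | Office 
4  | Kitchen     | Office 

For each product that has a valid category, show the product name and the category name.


INNER JOIN keeps only products rows whose category_id matches an id in categories. Walk through each product:
  - product 1 (Mouse): category_id=4 -> matches Kitchen
  - product 2 (Stapler): category_id=3 -> matches Tools
  - product 3 (Camera): category_id=NULL, no match -> dropped
  - product 4 (Charger): category_id=1 -> matches Electronics
So 1 of 4 rows is dropped.

SQL:
SELECT a.name, b.name AS category
FROM products a
INNER JOIN categories b ON a.category_id = b.id

Result:
name    | category   
--------+------------
Mouse   | Kitchen    
Stapler | Tools      
Charger | Electronics


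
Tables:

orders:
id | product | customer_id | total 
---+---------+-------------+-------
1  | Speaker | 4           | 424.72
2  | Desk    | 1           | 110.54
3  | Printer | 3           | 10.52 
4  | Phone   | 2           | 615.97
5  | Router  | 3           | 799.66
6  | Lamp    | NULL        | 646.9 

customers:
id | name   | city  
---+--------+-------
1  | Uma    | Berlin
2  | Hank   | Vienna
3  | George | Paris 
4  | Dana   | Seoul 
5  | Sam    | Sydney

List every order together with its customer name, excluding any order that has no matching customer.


INNER JOIN keeps only orders rows whose customer_id matches an id in customers. Walk through each order:
  - order 1 (Speaker): customer_id=4 -> matches Dana
  - order 2 (Desk): customer_id=1 -> matches Uma
  - order 3 (Printer): customer_id=3 -> matches George
  - order 4 (Phone): customer_id=2 -> matches Hank
  - order 5 (Router): customer_id=3 -> matches George
  - order 6 (Lamp): customer_id=NULL, no match -> dropped
So 1 of 6 rows is dropped.

SQL:
SELECT a.product, b.name AS customer
FROM orders a
INNER JOIN customers b ON a.customer_id = b.id

Result:
product | customer
--------+---------
Speaker | Dana    
Desk    | Uma     
Printer | George  
Phone   | Hank    
Router  | George  


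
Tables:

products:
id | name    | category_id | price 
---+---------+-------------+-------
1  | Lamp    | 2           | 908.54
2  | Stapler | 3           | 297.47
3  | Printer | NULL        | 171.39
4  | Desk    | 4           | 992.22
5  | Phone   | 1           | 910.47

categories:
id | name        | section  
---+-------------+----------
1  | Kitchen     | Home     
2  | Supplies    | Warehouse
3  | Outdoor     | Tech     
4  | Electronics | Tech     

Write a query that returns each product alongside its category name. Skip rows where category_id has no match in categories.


INNER JOIN keeps only products rows whose category_id matches an id in categories. Walk through each product:
  - product 1 (Lamp): category_id=2 -> matches Supplies
  - product 2 (Stapler): category_id=3 -> matches Outdoor
  - product 3 (Printer): category_id=NULL, no match -> dropped
  - product 4 (Desk): category_id=4 -> matches Electronics
  - product 5 (Phone): category_id=1 -> matches Kitchen
So 1 of 5 rows is dropped.

SQL:
SELECT a.name, b.name AS category
FROM products a
INNER JOIN categories b ON a.category_id = b.id

Result:
name    | category   
--------+------------
Lamp    | Supplies   
Stapler | Outdoor    
Desk    | Electronics
Phone   | Kitchen    


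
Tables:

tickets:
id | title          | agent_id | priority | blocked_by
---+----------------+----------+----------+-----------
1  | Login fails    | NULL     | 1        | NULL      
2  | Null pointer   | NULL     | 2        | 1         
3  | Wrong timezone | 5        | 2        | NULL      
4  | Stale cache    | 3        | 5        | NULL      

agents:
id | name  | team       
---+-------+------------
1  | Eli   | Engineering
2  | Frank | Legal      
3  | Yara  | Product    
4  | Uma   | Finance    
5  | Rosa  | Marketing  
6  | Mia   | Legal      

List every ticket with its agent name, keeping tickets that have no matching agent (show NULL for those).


LEFT JOIN keeps every row from tickets (the left table); where agent_id has no match in agents, the agent columns become NULL. Walk through each ticket:
  - ticket 1 (Login fails): agent_id=NULL, no match -> kept with NULL
  - ticket 2 (Null pointer): agent_id=NULL, no match -> kept with NULL
  - ticket 3 (Wrong timezone): agent_id=5 -> matches Rosa
  - ticket 4 (Stale cache): agent_id=3 -> matches Yara
All 4 rows appear; 2 have NULL agent.

SQL:
SELECT a.title, b.name AS agent
FROM tickets a
LEFT JOIN agents b ON a.agent_id = b.id

Result:
title          | agent
---------------+------
Login fails    | NULL 
Null pointer   | NULL 
Wrong timezone | Rosa 
Stale cache    | Yara 


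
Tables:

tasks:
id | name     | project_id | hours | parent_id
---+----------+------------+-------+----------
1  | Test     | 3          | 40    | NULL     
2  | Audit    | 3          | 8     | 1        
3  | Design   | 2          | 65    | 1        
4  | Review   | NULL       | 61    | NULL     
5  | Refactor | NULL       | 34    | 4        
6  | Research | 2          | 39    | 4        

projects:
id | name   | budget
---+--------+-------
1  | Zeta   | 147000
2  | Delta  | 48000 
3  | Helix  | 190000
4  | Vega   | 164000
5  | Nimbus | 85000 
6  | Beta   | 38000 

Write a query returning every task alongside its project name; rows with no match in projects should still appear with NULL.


LEFT JOIN keeps every row from tasks (the left table); where project_id has no match in projects, the project columns become NULL. Walk through each task:
  - task 1 (Test): project_id=3 -> matches Helix
  - task 2 (Audit): project_id=3 -> matches Helix
  - task 3 (Design): project_id=2 -> matches Delta
  - task 4 (Review): project_id=NULL, no match -> kept with NULL
  - task 5 (Refactor): project_id=NULL, no match -> kept with NULL
  - task 6 (Research): project_id=2 -> matches Delta
All 6 rows appear; 2 have NULL project.

SQL:
SELECT a.name, b.name AS project
FROM tasks a
LEFT JOIN projects b ON a.project_id = b.id

Result:
name     | project
---------+--------
Test     | Helix  
Audit    | Helix  
Design   | Delta  
Review   | NULL   
Refactor | NULL   
Research | Delta  


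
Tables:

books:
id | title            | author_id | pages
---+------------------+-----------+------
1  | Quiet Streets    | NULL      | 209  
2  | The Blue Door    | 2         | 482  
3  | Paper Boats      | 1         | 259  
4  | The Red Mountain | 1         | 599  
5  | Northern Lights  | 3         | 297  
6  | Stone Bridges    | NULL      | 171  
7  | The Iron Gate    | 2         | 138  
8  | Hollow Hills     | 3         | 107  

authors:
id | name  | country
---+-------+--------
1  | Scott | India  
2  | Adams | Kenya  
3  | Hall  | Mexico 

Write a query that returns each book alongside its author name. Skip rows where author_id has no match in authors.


INNER JOIN keeps only books rows whose author_id matches an id in authors. Walk through each book:
  - book 1 (Quiet Streets): author_id=NULL, no match -> dropped
  - book 2 (The Blue Door): author_id=2 -> matches Adams
  - book 3 (Paper Boats): author_id=1 -> matches Scott
  - book 4 (The Red Mountain): author_id=1 -> matches Scott
  - book 5 (Northern Lights): author_id=3 -> matches Hall
  - book 6 (Stone Bridges): author_id=NULL, no match -> dropped
  - book 7 (The Iron Gate): author_id=2 -> matches Adams
  - book 8 (Hollow Hills): author_id=3 -> matches Hall
So 2 of 8 rows are dropped.

SQL:
SELECT a.title, b.name AS author
FROM books a
INNER JOIN authors b ON a.author_id = b.id

Result:
title            | author
-----------------+-------
The Blue Door    | Adams 
Paper Boats      | Scott 
The Red Mountain | Scott 
Northern Lights  | Hall  
The Iron Gate    | Adams 
Hollow Hills     | Hall  


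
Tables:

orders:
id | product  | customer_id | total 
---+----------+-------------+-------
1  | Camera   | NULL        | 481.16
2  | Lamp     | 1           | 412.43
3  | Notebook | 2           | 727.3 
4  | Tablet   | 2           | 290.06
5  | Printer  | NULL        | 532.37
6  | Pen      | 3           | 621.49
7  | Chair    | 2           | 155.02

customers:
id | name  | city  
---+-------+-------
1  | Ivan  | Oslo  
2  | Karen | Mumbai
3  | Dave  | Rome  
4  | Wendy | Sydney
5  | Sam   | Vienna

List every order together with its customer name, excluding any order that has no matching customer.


INNER JOIN keeps only orders rows whose customer_id matches an id in customers. Walk through each order:
  - order 1 (Camera): customer_id=NULL, no match -> dropped
  - order 2 (Lamp): customer_id=1 -> matches Ivan
  - order 3 (Notebook): customer_id=2 -> matches Karen
  - order 4 (Tablet): customer_id=2 -> matches Karen
  - order 5 (Printer): customer_id=NULL, no match -> dropped
  - order 6 (Pen): customer_id=3 -> matches Dave
  - order 7 (Chair): customer_id=2 -> matches Karen
So 2 of 7 rows are dropped.

SQL:
SELECT a.product, b.name AS customer
FROM orders a
INNER JOIN customers b ON a.customer_id = b.id

Result:
product  | customer
---------+---------
Lamp     | Ivan    
Notebook | Karen   
Tablet   | Karen   
Pen      | Dave    
Chair    | Karen   


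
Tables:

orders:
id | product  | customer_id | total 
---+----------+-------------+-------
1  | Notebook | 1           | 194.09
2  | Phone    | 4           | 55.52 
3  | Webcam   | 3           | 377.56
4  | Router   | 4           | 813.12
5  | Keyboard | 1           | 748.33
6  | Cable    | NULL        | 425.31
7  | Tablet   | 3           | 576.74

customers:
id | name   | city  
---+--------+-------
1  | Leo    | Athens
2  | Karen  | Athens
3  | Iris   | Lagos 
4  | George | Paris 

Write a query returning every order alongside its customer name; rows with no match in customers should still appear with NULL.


LEFT JOIN keeps every row from orders (the left table); where customer_id has no match in customers, the customer columns become NULL. Walk through each order:
  - order 1 (Notebook): customer_id=1 -> matches Leo
  - order 2 (Phone): customer_id=4 -> matches George
  - order 3 (Webcam): customer_id=3 -> matches Iris
  - order 4 (Router): customer_id=4 -> matches George
  - order 5 (Keyboard): customer_id=1 -> matches Leo
  - order 6 (Cable): customer_id=NULL, no match -> kept with NULL
  - order 7 (Tablet): customer_id=3 -> matches Iris
All 7 rows appear; 1 has NULL customer.

SQL:
SELECT a.product, b.name AS customer
FROM orders a
LEFT JOIN customers b ON a.customer_id = b.id

Result:
product  | customer
---------+---------
Notebook | Leo     
Phone    | George  
Webcam   | Iris    
Router   | George  
Keyboard | Leo     
Cable    | NULL    
Tablet   | Iris    


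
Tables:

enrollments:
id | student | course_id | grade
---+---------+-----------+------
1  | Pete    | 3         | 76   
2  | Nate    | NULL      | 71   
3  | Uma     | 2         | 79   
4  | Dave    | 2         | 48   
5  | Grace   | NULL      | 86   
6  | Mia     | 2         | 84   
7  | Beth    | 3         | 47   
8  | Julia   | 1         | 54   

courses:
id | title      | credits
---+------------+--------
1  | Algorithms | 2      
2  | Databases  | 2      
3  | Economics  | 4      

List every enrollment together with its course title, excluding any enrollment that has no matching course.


INNER JOIN keeps only enrollments rows whose course_id matches an id in courses. Walk through each enrollment:
  - enrollment 1 (Pete): course_id=3 -> matches Economics
  - enrollment 2 (Nate): course_id=NULL, no match -> dropped
  - enrollment 3 (Uma): course_id=2 -> matches Databases
  - enrollment 4 (Dave): course_id=2 -> matches Databases
  - enrollment 5 (Grace): course_id=NULL, no match -> dropped
  - enrollment 6 (Mia): course_id=2 -> matches Databases
  - enrollment 7 (Beth): course_id=3 -> matches Economics
  - enrollment 8 (Julia): course_id=1 -> matches Algorithms
So 2 of 8 rows are dropped.

SQL:
SELECT a.student, b.title AS course
FROM enrollments a
INNER JOIN courses b ON a.course_id = b.id

Result:
student | course    
--------+-----------
Pete    | Economics 
Uma     | Databases 
Dave    | Databases 
Mia     | Databases 
Beth    | Economics 
Julia   | Algorithms


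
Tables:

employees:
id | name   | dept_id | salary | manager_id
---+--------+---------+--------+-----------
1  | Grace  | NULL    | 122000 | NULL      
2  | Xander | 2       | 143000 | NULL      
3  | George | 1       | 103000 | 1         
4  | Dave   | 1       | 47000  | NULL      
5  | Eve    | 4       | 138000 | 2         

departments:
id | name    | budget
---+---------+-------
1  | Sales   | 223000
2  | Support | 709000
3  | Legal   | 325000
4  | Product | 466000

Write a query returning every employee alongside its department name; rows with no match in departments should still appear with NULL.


LEFT JOIN keeps every row from employees (the left table); where dept_id has no match in departments, the department columns become NULL. Walk through each employee:
  - employee 1 (Grace): dept_id=NULL, no match -> kept with NULL
  - employee 2 (Xander): dept_id=2 -> matches Support
  - employee 3 (George): dept_id=1 -> matches Sales
  - employee 4 (Dave): dept_id=1 -> matches Sales
  - employee 5 (Eve): dept_id=4 -> matches Product
All 5 rows appear; 1 has NULL department.

SQL:
SELECT a.name, b.name AS department
FROM employees a
LEFT JOIN departments b ON a.dept_id = b.id

Result:
name   | department
-------+-----------
Grace  | NULL      
Xander | Support   
George | Sales     
Dave   | Sales     
Eve    | Product   


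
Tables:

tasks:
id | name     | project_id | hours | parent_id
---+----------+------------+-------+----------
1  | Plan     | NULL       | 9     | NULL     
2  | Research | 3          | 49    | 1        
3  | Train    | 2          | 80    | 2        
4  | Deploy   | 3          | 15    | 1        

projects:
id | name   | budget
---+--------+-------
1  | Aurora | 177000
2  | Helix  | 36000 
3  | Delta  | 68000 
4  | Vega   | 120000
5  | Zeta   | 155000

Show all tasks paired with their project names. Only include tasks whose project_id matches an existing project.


INNER JOIN keeps only tasks rows whose project_id matches an id in projects. Walk through each task:
  - task 1 (Plan): project_id=NULL, no match -> dropped
  - task 2 (Research): project_id=3 -> matches Delta
  - task 3 (Train): project_id=2 -> matches Helix
  - task 4 (Deploy): project_id=3 -> matches Delta
So 1 of 4 rows is dropped.

SQL:
SELECT a.name, b.name AS project
FROM tasks a
INNER JOIN projects b ON a.project_id = b.id

Result:
name     | project
---------+--------
Research | Delta  
Train    | Helix  
Deploy   | Delta  


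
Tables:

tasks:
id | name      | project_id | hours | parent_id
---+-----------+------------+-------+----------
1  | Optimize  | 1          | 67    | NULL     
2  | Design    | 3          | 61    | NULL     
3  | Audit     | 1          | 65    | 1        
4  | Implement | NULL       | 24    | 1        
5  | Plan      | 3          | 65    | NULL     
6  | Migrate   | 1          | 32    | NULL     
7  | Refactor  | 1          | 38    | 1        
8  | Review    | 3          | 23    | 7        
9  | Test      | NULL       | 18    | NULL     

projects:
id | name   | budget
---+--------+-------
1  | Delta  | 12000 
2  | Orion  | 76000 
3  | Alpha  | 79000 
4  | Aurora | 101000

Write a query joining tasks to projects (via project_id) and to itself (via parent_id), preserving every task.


Two LEFT JOINs from the same base table tasks: one to projects via project_id, one to tasks itself via parent_id. Both are LEFT so every task is preserved.
Match against projects:
  - task 1 (Optimize): project_id=1 -> matches Delta
  - task 2 (Design): project_id=3 -> matches Alpha
  - task 3 (Audit): project_id=1 -> matches Delta
  - task 4 (Implement): project_id=NULL, no match -> kept with NULL
  - task 5 (Plan): project_id=3 -> matches Alpha
  - task 6 (Migrate): project_id=1 -> matches Delta
  - task 7 (Refactor): project_id=1 -> matches Delta
  - task 8 (Review): project_id=3 -> matches Alpha
  - task 9 (Test): project_id=NULL, no match -> kept with NULL
Match against tasks (self):
  - task 1 (Optimize): parent_id=NULL -> NULL
  - task 2 (Design): parent_id=NULL -> NULL
  - task 3 (Audit): parent_id=1 -> Optimize
  - task 4 (Implement): parent_id=1 -> Optimize
  - task 5 (Plan): parent_id=NULL -> NULL
  - task 6 (Migrate): parent_id=NULL -> NULL
  - task 7 (Refactor): parent_id=1 -> Optimize
  - task 8 (Review): parent_id=7 -> Refactor
  - task 9 (Test): parent_id=NULL -> NULL

SQL:
SELECT a.name, b.name AS project, c.name AS parent
FROM tasks a
LEFT JOIN projects b ON a.project_id = b.id
LEFT JOIN tasks c ON a.parent_id = c.id

Result:
name      | project | parent  
----------+---------+---------
Optimize  | Delta   | NULL    
Design    | Alpha   | NULL    
Audit     | Delta   | Optimize
Implement | NULL    | Optimize
Plan      | Alpha   | NULL    
Migrate   | Delta   | NULL    
Refactor  | Delta   | Optimize
Review    | Alpha   | Refactor
Test      | NULL    | NULL    


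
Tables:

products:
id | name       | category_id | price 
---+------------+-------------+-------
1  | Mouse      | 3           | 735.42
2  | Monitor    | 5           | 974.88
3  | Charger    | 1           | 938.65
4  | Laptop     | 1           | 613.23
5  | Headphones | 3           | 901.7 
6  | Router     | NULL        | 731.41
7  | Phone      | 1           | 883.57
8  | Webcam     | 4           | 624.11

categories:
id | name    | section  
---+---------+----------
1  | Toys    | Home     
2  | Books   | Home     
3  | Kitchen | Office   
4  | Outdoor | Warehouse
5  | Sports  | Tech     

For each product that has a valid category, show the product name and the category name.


INNER JOIN keeps only products rows whose category_id matches an id in categories. Walk through each product:
  - product 1 (Mouse): category_id=3 -> matches Kitchen
  - product 2 (Monitor): category_id=5 -> matches Sports
  - product 3 (Charger): category_id=1 -> matches Toys
  - product 4 (Laptop): category_id=1 -> matches Toys
  - product 5 (Headphones): category_id=3 -> matches Kitchen
  - product 6 (Router): category_id=NULL, no match -> dropped
  - product 7 (Phone): category_id=1 -> matches Toys
  - product 8 (Webcam): category_id=4 -> matches Outdoor
So 1 of 8 rows is dropped.

SQL:
SELECT a.name, b.name AS category
FROM products a
INNER JOIN categories b ON a.category_id = b.id

Result:
name       | category
-----------+---------
Mouse      | Kitchen 
Monitor    | Sports  
Charger    | Toys    
Laptop     | Toys    
Headphones | Kitchen 
Phone      | Toys    
Webcam     | Outdoor 


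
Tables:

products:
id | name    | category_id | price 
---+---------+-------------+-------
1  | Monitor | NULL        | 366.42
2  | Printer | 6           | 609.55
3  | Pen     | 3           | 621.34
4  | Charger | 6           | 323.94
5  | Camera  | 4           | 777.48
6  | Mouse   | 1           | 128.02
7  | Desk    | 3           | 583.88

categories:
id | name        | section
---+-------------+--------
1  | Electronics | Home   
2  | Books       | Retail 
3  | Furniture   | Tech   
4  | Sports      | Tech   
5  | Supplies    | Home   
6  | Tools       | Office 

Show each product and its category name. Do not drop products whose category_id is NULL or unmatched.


LEFT JOIN keeps every row from products (the left table); where category_id has no match in categories, the category columns become NULL. Walk through each product:
  - product 1 (Monitor): category_id=NULL, no match -> kept with NULL
  - product 2 (Printer): category_id=6 -> matches Tools
  - product 3 (Pen): category_id=3 -> matches Furniture
  - product 4 (Charger): category_id=6 -> matches Tools
  - product 5 (Camera): category_id=4 -> matches Sports
  - product 6 (Mouse): category_id=1 -> matches Electronics
  - product 7 (Desk): category_id=3 -> matches Furniture
All 7 rows appear; 1 has NULL category.

SQL:
SELECT a.name, b.name AS category
FROM products a
LEFT JOIN categories b ON a.category_id = b.id

Result:
name    | category   
--------+------------
Monitor | NULL       
Printer | Tools      
Pen     | Furniture  
Charger | Tools      
Camera  | Sports     
Mouse   | Electronics
Desk    | Furniture  
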